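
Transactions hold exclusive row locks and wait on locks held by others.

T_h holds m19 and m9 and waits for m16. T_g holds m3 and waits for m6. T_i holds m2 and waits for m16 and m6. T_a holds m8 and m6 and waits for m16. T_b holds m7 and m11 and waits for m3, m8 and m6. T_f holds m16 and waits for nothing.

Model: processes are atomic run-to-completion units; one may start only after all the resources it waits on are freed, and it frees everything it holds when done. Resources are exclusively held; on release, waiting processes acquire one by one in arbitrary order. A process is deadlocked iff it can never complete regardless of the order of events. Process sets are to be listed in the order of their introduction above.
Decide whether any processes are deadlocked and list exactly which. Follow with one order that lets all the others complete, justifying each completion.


No process is deadlocked.
Key observation: the wait graph is acyclic; completion cascades from the unblocked processes through everyone else.
The rest can finish in the order T_f, T_a, T_h, T_g, T_i, T_b.
Verifying each step:
  T_f: no waits; runs immediately, freeing m16
  run T_a (all its waits — m16 — are resolved); releases m8 and m6
  run T_h (all its waits — m16 — are resolved); releases m19 and m9
  run T_g (all its waits — m6 — are resolved); releases m3
  run T_i (all its waits — m16 and m6 — are resolved); releases m2
  run T_b (all its waits — m3, m8 and m6 — are resolved); releases m7 and m11


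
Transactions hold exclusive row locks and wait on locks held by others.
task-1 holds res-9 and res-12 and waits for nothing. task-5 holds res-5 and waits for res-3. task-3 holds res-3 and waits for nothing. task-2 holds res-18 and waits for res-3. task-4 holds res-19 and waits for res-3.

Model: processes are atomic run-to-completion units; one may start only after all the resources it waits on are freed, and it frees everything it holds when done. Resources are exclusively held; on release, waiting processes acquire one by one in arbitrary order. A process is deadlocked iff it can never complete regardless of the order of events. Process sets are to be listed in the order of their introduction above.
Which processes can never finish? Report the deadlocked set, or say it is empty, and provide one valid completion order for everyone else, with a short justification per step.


The deadlocked set is empty.
Key observation: no waiting chain loops back on itself — every chain ends at a process that waits on nothing, so everyone eventually runs.
A valid finishing order for the others: task-3, task-4, task-1, task-2, task-5.
Walking it through:
  run task-3 (it waits on nothing); releases res-3
  task-4: everything it awaited (res-3) is free; runs, freeing res-19
  run task-1 (it waits on nothing); releases res-9 and res-12
  task-2: everything it awaited (res-3) is free; runs, freeing res-18
  task-5: everything it awaited (res-3) is free; runs, freeing res-5


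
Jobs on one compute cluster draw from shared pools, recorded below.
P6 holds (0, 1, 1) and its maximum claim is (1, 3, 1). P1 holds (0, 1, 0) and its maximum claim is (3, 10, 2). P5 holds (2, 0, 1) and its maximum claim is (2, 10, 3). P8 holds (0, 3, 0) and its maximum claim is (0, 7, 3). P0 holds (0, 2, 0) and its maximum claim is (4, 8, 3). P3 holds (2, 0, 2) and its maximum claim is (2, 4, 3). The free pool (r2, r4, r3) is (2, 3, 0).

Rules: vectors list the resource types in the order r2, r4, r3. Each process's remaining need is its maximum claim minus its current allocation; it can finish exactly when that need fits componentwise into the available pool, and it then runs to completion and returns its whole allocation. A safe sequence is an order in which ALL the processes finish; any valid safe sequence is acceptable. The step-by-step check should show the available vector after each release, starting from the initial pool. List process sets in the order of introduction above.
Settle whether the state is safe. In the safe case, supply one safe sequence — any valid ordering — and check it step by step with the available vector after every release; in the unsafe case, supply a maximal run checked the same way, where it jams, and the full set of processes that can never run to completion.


SAFE. One safe sequence: P6, P3, P8, P0, P1, P5.
Key observation: reading the order forward, P3 is the first process whose need (0, 4, 1) meets the free pool (2, 4, 1) exactly on a resource it requests.
Walking it through:
  pool = (2, 3, 0)
  P6 needs (1, 2, 0) <= (2, 3, 0) -> finishes; pool += (0, 1, 1) = (2, 4, 1)
  P3 needs (0, 4, 1) <= (2, 4, 1) -> finishes; pool += (2, 0, 2) = (4, 4, 3)
  P8 needs (0, 4, 3) <= (4, 4, 3) -> finishes; pool += (0, 3, 0) = (4, 7, 3)
  P0 needs (4, 6, 3) <= (4, 7, 3) -> finishes; pool += (0, 2, 0) = (4, 9, 3)
  P1 needs (3, 9, 2) <= (4, 9, 3) -> finishes; pool += (0, 1, 0) = (4, 10, 3)
  P5 needs (0, 10, 2) <= (4, 10, 3) -> finishes; pool += (2, 0, 1) = (6, 10, 4)


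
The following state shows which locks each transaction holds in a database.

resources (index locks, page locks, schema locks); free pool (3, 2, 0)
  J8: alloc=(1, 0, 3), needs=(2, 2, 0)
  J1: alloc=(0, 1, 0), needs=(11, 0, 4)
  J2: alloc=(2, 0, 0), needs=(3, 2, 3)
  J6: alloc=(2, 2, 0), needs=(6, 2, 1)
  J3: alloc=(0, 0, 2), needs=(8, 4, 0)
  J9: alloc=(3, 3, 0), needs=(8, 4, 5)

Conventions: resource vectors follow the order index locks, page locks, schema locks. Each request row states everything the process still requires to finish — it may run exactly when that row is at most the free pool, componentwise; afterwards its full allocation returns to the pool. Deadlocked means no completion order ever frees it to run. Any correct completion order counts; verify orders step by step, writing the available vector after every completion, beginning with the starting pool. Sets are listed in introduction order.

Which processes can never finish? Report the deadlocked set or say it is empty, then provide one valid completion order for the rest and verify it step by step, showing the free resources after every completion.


The deadlocked set is empty.
Key observation: J8 leads a chain of completions in which each release enables another process.
A valid finishing order for the others: J8, J2, J6, J3, J9, J1. Check, step by step:
  pool = (3, 2, 0)
  J8 needs (2, 2, 0) <= (3, 2, 0) -> finishes; pool += (1, 0, 3) = (4, 2, 3)
  J2 needs (3, 2, 3) <= (4, 2, 3) -> finishes; pool += (2, 0, 0) = (6, 2, 3)
  J6 needs (6, 2, 1) <= (6, 2, 3) -> finishes; pool += (2, 2, 0) = (8, 4, 3)
  J3 needs (8, 4, 0) <= (8, 4, 3) -> finishes; pool += (0, 0, 2) = (8, 4, 5)
  J9 needs (8, 4, 5) <= (8, 4, 5) -> finishes; pool += (3, 3, 0) = (11, 7, 5)
  J1 needs (11, 0, 4) <= (11, 7, 5) -> finishes; pool += (0, 1, 0) = (11, 8, 5)


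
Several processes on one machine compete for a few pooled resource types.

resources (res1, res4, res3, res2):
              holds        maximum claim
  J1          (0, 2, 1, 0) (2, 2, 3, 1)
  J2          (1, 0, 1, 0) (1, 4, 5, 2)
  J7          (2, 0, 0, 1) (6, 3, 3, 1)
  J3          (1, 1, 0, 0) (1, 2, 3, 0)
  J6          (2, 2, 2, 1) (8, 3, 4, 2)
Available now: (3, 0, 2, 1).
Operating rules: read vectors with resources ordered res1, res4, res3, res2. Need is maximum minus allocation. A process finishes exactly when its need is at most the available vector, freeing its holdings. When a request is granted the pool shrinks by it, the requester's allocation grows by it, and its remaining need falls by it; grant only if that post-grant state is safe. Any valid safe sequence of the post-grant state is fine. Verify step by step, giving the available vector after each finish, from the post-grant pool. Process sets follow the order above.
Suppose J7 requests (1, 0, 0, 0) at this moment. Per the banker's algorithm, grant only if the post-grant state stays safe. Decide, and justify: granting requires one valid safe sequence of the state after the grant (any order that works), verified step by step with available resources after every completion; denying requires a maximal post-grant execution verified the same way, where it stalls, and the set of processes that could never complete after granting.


GRANT. The post-grant state is safe; one safe sequence: J1, J3, J7, J6, J2.
Key observation: after the grant the pool drops to (2, 0, 2, 1), which still lets J1 finish first and unwind the rest.
Step-by-step check of the post-grant state:
  pool = (2, 0, 2, 1)
  run J1 (needs (2, 0, 2, 1), free (2, 0, 2, 1)); after release of (0, 2, 1, 0) the pool is (2, 2, 3, 1)
  run J3 (needs (0, 1, 3, 0), free (2, 2, 3, 1)); after release of (1, 1, 0, 0) the pool is (3, 3, 3, 1)
  run J7 (needs (3, 3, 3, 0), free (3, 3, 3, 1)); after release of (3, 0, 0, 1) the pool is (6, 3, 3, 2)
  run J6 (needs (6, 1, 2, 1), free (6, 3, 3, 2)); after release of (2, 2, 2, 1) the pool is (8, 5, 5, 3)
  run J2 (needs (0, 4, 4, 2), free (8, 5, 5, 3)); after release of (1, 0, 1, 0) the pool is (9, 5, 6, 3)


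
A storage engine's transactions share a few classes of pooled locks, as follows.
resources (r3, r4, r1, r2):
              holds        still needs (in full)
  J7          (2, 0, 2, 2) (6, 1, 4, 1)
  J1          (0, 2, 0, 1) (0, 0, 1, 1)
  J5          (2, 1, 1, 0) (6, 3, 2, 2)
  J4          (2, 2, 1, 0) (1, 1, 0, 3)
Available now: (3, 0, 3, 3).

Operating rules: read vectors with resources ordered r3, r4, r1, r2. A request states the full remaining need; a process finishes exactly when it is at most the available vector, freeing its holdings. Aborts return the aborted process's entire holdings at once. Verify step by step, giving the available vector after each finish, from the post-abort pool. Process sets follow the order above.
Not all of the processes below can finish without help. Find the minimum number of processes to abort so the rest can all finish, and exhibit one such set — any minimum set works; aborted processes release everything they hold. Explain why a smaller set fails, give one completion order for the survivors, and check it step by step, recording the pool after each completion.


The answer: abort J7.
Key observation: the deadlocked J5 becomes finishable only because J7 released (2, 0, 2, 2); it completes at step 3 below.
Minimality: the empty abort set fails — the state is deadlocked as it stands.
Survivors finish in the order: J1, J4, J5. Walking it through (pool after the aborts first):
  pool = (5, 0, 5, 5)
  J1: need (0, 0, 1, 1) fits (5, 0, 5, 5); releases (0, 2, 0, 1), pool now (5, 2, 5, 6)
  J4: need (1, 1, 0, 3) fits (5, 2, 5, 6); releases (2, 2, 1, 0), pool now (7, 4, 6, 6)
  J5: need (6, 3, 2, 2) fits (7, 4, 6, 6); releases (2, 1, 1, 0), pool now (9, 5, 7, 6)


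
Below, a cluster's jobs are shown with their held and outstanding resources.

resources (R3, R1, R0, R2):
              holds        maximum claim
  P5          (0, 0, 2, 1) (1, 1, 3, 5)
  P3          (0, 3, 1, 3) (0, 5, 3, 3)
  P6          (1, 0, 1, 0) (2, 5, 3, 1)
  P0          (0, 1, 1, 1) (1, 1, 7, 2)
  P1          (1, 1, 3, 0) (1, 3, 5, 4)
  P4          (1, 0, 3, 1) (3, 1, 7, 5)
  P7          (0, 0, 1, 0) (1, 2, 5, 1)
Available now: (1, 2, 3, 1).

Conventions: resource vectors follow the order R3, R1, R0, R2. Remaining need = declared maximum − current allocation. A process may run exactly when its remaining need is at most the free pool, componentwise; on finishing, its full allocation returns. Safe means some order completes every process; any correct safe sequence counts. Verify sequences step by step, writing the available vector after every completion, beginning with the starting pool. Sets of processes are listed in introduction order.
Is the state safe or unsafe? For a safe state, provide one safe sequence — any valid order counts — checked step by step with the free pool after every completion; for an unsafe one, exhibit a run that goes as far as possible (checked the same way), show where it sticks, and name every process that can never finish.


The state is SAFE; one workable sequence: P3, P7, P1, P4, P5, P6, P0.
Key observation: the first exact fit in this order is P3 — it needs (0, 2, 2, 0) with (1, 2, 3, 1) free, meeting a requested resource to the last unit.
Verifying each step:
  pool = (1, 2, 3, 1)
  P3 needs (0, 2, 2, 0) <= (1, 2, 3, 1) -> finishes; pool += (0, 3, 1, 3) = (1, 5, 4, 4)
  P7 needs (1, 2, 4, 1) <= (1, 5, 4, 4) -> finishes; pool += (0, 0, 1, 0) = (1, 5, 5, 4)
  P1 needs (0, 2, 2, 4) <= (1, 5, 5, 4) -> finishes; pool += (1, 1, 3, 0) = (2, 6, 8, 4)
  P4 needs (2, 1, 4, 4) <= (2, 6, 8, 4) -> finishes; pool += (1, 0, 3, 1) = (3, 6, 11, 5)
  P5 needs (1, 1, 1, 4) <= (3, 6, 11, 5) -> finishes; pool += (0, 0, 2, 1) = (3, 6, 13, 6)
  P6 needs (1, 5, 2, 1) <= (3, 6, 13, 6) -> finishes; pool += (1, 0, 1, 0) = (4, 6, 14, 6)
  P0 needs (1, 0, 6, 1) <= (4, 6, 14, 6) -> finishes; pool += (0, 1, 1, 1) = (4, 7, 15, 7)


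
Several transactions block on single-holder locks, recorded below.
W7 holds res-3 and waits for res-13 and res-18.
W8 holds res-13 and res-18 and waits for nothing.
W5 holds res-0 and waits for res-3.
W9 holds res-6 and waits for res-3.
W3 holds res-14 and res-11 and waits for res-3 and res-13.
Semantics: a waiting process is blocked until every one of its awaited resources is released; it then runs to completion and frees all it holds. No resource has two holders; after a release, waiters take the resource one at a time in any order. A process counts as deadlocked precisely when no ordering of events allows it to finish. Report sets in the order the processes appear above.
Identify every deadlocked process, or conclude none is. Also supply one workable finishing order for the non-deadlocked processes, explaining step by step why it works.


No process is deadlocked.
Key observation: all waits point, directly or indirectly, at processes that can finish, so nothing is permanently blocked.
The rest can finish in the order W8, W7, W3, W9, W5.
Verifying each step:
  W8 waits on nothing -> runs at once and releases res-13 and res-18
  run W7 (all its waits — res-13 and res-18 — are resolved); releases res-3
  run W3 (all its waits — res-3 and res-13 — are resolved); releases res-14 and res-11
  run W9 (all its waits — res-3 — are resolved); releases res-6
  run W5 (all its waits — res-3 — are resolved); releases res-0


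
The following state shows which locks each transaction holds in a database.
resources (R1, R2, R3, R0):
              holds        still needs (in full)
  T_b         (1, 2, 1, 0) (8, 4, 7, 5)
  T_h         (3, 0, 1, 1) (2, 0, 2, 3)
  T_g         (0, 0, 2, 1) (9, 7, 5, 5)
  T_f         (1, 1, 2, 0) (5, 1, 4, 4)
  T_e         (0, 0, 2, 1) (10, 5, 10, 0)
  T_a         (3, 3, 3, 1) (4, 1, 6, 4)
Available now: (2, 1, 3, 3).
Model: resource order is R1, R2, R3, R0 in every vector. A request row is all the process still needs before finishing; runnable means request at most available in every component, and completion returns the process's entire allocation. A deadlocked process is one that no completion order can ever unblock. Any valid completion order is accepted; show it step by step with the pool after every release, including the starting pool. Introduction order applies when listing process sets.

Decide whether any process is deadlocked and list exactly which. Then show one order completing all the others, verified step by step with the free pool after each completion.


The deadlocked set is empty.
Key observation: T_h fits the free pool immediately, and its release cascades until everyone finishes.
A valid finishing order for the others: T_h, T_f, T_a, T_b, T_g, T_e. Verifying each step:
  pool = (2, 1, 3, 3)
  run T_h (needs (2, 0, 2, 3), free (2, 1, 3, 3)); after release of (3, 0, 1, 1) the pool is (5, 1, 4, 4)
  run T_f (needs (5, 1, 4, 4), free (5, 1, 4, 4)); after release of (1, 1, 2, 0) the pool is (6, 2, 6, 4)
  run T_a (needs (4, 1, 6, 4), free (6, 2, 6, 4)); after release of (3, 3, 3, 1) the pool is (9, 5, 9, 5)
  run T_b (needs (8, 4, 7, 5), free (9, 5, 9, 5)); after release of (1, 2, 1, 0) the pool is (10, 7, 10, 5)
  run T_g (needs (9, 7, 5, 5), free (10, 7, 10, 5)); after release of (0, 0, 2, 1) the pool is (10, 7, 12, 6)
  run T_e (needs (10, 5, 10, 0), free (10, 7, 12, 6)); after release of (0, 0, 2, 1) the pool is (10, 7, 14, 7)


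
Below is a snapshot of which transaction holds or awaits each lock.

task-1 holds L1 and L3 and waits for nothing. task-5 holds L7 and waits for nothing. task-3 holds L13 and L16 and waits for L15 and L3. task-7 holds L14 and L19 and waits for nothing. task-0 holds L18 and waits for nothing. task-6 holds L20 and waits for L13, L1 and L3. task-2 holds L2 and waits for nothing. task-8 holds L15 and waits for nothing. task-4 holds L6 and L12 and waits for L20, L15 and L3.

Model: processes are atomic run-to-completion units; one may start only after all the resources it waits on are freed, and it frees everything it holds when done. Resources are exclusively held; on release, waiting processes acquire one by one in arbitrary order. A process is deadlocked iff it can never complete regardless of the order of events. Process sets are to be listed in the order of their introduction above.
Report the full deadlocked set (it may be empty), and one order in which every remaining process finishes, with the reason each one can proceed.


Nothing here is deadlocked.
Key observation: there is no circular wait here — follow any chain and it reaches a process that is free to run now.
The rest can finish in the order task-7, task-8, task-0, task-1, task-3, task-6, task-5, task-2, task-4.
Verifying each step:
  run task-7 (it waits on nothing); releases L14 and L19
  run task-8 (it waits on nothing); releases L15
  run task-0 (it waits on nothing); releases L18
  run task-1 (it waits on nothing); releases L1 and L3
  task-3: everything it awaited (L15 and L3) is free; runs, freeing L13 and L16
  task-6: everything it awaited (L13, L1 and L3) is free; runs, freeing L20
  run task-5 (it waits on nothing); releases L7
  run task-2 (it waits on nothing); releases L2
  task-4: everything it awaited (L20, L15 and L3) is free; runs, freeing L6 and L12


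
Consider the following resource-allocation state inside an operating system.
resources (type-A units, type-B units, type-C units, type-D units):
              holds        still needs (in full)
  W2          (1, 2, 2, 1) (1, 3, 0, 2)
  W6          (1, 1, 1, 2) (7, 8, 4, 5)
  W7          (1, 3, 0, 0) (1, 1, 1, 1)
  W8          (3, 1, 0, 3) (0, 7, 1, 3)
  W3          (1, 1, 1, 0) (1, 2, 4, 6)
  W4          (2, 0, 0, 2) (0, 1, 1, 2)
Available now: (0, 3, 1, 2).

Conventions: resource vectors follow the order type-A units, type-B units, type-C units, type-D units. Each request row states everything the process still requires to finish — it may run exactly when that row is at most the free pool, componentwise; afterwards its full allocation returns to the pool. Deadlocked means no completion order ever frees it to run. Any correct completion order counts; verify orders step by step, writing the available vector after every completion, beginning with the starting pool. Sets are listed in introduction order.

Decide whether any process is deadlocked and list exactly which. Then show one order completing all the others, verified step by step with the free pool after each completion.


The deadlocked set is W6 and W3.
Key observation: W4, W7, W2, W8 can finish, but then (7, 9, 3, 8) is all there is, and the blocked group's type-C units demands exceed it.
The rest can finish in the order W4, W7, W2, W8. Step-by-step check:
  pool = (0, 3, 1, 2)
  W4 needs (0, 1, 1, 2) <= (0, 3, 1, 2) -> finishes; pool += (2, 0, 0, 2) = (2, 3, 1, 4)
  W7 needs (1, 1, 1, 1) <= (2, 3, 1, 4) -> finishes; pool += (1, 3, 0, 0) = (3, 6, 1, 4)
  W2 needs (1, 3, 0, 2) <= (3, 6, 1, 4) -> finishes; pool += (1, 2, 2, 1) = (4, 8, 3, 5)
  W8 needs (0, 7, 1, 3) <= (4, 8, 3, 5) -> finishes; pool += (3, 1, 0, 3) = (7, 9, 3, 8)
None of the blocked processes ever fits:
  W6 cannot run: need (7, 8, 4, 5) vs free (7, 9, 3, 8) (insufficient type-C units)
  W3 cannot run: need (1, 2, 4, 6) vs free (7, 9, 3, 8) (insufficient type-C units)


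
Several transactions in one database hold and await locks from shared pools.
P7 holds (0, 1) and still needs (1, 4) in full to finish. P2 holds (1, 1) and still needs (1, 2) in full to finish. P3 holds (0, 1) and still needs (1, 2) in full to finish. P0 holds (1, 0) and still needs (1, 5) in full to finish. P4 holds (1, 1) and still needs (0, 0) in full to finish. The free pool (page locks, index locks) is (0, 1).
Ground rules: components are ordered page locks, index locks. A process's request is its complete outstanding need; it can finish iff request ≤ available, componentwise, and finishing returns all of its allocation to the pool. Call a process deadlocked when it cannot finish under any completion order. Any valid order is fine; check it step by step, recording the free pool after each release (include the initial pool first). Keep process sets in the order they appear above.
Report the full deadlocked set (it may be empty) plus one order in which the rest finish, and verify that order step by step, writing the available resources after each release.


Nothing here is deadlocked.
Key observation: starting with P4, each completion frees enough for the next — no one is permanently blocked.
The rest can finish in the order P4, P2, P3, P7, P0. Step-by-step check:
  pool = (0, 1)
  run P4 (needs (0, 0), free (0, 1)); after release of (1, 1) the pool is (1, 2)
  run P2 (needs (1, 2), free (1, 2)); after release of (1, 1) the pool is (2, 3)
  run P3 (needs (1, 2), free (2, 3)); after release of (0, 1) the pool is (2, 4)
  run P7 (needs (1, 4), free (2, 4)); after release of (0, 1) the pool is (2, 5)
  run P0 (needs (1, 5), free (2, 5)); after release of (1, 0) the pool is (3, 5)


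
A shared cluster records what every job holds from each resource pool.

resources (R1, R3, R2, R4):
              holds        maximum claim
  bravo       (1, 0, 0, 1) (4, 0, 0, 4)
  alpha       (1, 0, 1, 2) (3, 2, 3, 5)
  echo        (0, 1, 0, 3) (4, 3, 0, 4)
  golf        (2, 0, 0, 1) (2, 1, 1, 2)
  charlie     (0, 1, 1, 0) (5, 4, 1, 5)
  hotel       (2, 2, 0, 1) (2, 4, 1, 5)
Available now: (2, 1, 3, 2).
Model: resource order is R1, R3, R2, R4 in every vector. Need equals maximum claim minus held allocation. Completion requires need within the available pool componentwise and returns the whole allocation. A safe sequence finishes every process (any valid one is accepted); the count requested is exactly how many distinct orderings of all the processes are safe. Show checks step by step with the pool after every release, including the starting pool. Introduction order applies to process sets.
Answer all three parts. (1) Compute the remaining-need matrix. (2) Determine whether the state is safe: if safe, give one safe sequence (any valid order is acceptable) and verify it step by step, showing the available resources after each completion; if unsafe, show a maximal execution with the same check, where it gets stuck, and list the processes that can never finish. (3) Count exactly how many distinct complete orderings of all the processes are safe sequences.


(1) Need matrix, components ordered R1, R3, R2, R4:
  bravo: (3, 0, 0, 3)
  alpha: (2, 2, 2, 3)
  echo: (4, 2, 0, 1)
  golf: (0, 1, 1, 1)
  charlie: (5, 3, 0, 5)
  hotel: (0, 2, 1, 4)
(2) UNSAFE.
Key observation: even finishing golf, bravo leaves just (5, 1, 3, 4) free — too little R3 for any of the remaining processes.
A maximal execution: golf, bravo — then nothing else fits. Verifying each step:
  pool = (2, 1, 3, 2)
  run golf (needs (0, 1, 1, 1), free (2, 1, 3, 2)); after release of (2, 0, 0, 1) the pool is (4, 1, 3, 3)
  run bravo (needs (3, 0, 0, 3), free (4, 1, 3, 3)); after release of (1, 0, 0, 1) the pool is (5, 1, 3, 4)
  blocked: alpha wants (2, 2, 2, 3), pool (5, 1, 3, 4) — not enough R3
  blocked: echo wants (4, 2, 0, 1), pool (5, 1, 3, 4) — not enough R3
  blocked: charlie wants (5, 3, 0, 5), pool (5, 1, 3, 4) — not enough R3 and R4
  blocked: hotel wants (0, 2, 1, 4), pool (5, 1, 3, 4) — not enough R3
Never able to finish: alpha, echo, charlie and hotel.
(3) Precisely 0 of the possible complete orderings are safe sequences.


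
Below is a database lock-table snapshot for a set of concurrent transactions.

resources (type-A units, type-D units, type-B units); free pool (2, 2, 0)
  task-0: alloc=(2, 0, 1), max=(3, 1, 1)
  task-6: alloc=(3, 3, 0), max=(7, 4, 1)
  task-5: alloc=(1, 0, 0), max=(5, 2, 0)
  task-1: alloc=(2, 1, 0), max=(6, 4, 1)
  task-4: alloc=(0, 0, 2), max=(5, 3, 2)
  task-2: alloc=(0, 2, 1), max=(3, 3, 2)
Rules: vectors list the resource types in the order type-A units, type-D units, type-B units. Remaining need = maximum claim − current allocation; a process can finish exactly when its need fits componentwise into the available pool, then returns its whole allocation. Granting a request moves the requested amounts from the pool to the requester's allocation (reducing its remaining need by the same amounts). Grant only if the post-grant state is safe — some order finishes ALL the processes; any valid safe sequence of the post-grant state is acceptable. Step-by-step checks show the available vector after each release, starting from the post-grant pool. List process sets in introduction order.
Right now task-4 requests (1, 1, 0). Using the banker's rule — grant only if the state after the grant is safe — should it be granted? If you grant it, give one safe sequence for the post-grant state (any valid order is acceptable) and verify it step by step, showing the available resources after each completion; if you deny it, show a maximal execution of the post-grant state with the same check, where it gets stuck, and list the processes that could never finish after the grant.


DENY — the pretend-granted state is unsafe.
Key observation: no order helps: past task-0, task-2, the free pool tops out at (3, 3, 2), below what each blocked process needs in type-A units.
After a pretend grant, a maximal execution: task-0, task-2 — then nothing else fits. Verifying each step:
  pool = (1, 1, 0)
  task-0 needs (1, 1, 0) <= (1, 1, 0) -> finishes; pool += (2, 0, 1) = (3, 1, 1)
  task-2 needs (3, 1, 1) <= (3, 1, 1) -> finishes; pool += (0, 2, 1) = (3, 3, 2)
  task-6 still needs (4, 1, 1) but only (3, 3, 2) is free — short on type-A units
  task-5 still needs (4, 2, 0) but only (3, 3, 2) is free — short on type-A units
  task-1 still needs (4, 3, 1) but only (3, 3, 2) is free — short on type-A units
  task-4 still needs (4, 2, 0) but only (3, 3, 2) is free — short on type-A units
Processes that could never finish after the grant: task-6, task-5, task-1 and task-4.


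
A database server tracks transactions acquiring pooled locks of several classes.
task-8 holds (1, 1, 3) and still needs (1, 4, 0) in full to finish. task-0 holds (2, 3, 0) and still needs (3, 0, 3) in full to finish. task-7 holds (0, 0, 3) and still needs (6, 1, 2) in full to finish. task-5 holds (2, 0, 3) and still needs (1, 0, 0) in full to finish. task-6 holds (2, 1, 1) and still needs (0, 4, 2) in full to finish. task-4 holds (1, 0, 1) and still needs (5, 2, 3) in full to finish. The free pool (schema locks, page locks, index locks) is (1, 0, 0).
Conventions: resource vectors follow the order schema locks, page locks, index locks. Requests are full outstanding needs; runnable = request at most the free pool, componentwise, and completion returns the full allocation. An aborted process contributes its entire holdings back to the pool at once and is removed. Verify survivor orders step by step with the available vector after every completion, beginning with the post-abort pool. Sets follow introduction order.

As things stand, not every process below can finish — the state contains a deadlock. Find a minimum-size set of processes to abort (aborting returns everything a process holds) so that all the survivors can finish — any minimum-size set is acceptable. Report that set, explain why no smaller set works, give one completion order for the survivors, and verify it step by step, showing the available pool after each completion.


The answer: abort task-6.
Key observation: task-8 was stuck for good until task-6 gave back (2, 1, 1); in the order shown it finishes at step 5.
Why nothing smaller works: aborting no one leaves the state deadlocked as given.
The survivors complete as task-5, task-0, task-4, task-7, task-8. Check, step by step (starting from the post-abort pool):
  pool = (3, 1, 1)
  task-5 needs (1, 0, 0) <= (3, 1, 1) -> finishes; pool += (2, 0, 3) = (5, 1, 4)
  task-0 needs (3, 0, 3) <= (5, 1, 4) -> finishes; pool += (2, 3, 0) = (7, 4, 4)
  task-4 needs (5, 2, 3) <= (7, 4, 4) -> finishes; pool += (1, 0, 1) = (8, 4, 5)
  task-7 needs (6, 1, 2) <= (8, 4, 5) -> finishes; pool += (0, 0, 3) = (8, 4, 8)
  task-8 needs (1, 4, 0) <= (8, 4, 8) -> finishes; pool += (1, 1, 3) = (9, 5, 11)


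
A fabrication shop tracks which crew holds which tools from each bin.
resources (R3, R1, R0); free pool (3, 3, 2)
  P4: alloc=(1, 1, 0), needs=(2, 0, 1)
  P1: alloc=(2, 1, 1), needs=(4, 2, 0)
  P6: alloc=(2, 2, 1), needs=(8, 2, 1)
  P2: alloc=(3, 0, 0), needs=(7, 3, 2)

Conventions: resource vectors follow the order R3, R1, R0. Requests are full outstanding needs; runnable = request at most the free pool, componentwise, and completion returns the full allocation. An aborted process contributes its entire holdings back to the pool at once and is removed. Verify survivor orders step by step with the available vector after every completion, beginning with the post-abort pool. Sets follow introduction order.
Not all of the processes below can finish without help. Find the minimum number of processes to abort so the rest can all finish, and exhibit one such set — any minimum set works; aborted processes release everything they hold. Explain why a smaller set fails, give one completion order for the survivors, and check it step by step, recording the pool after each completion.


Minimum abort set: P2.
Key observation: the deadlocked P6 becomes finishable only because P2 released (3, 0, 0); it completes at step 2 below.
Why nothing smaller works: aborting no one leaves the state deadlocked as given.
One survivor order: P1, P6, P4. Check, step by step (post-abort pool first):
  pool = (6, 3, 2)
  P1: need (4, 2, 0) fits (6, 3, 2); releases (2, 1, 1), pool now (8, 4, 3)
  P6: need (8, 2, 1) fits (8, 4, 3); releases (2, 2, 1), pool now (10, 6, 4)
  P4: need (2, 0, 1) fits (10, 6, 4); releases (1, 1, 0), pool now (11, 7, 4)


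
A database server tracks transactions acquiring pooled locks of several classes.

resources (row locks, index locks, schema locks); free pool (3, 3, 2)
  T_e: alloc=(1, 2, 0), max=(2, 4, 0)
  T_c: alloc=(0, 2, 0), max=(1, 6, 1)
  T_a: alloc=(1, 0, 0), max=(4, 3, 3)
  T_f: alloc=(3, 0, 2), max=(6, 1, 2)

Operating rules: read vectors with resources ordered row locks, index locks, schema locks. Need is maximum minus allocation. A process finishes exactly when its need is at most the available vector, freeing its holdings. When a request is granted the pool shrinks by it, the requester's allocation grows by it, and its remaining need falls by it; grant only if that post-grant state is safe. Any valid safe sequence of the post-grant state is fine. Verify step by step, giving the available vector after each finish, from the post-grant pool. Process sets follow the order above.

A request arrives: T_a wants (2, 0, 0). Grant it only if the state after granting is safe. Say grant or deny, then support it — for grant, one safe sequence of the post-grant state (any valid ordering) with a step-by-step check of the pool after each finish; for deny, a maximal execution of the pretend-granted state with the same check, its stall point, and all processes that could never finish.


DENY: after the grant no complete ordering would exist.
Key observation: after T_e, T_c the pool peaks at (2, 7, 2), and each blocked process is short somewhere: T_a on schema locks; T_f on row locks.
After a pretend grant, a maximal execution: T_e, T_c — then nothing else fits. Step-by-step check:
  pool = (1, 3, 2)
  T_e: need (1, 2, 0) fits (1, 3, 2); releases (1, 2, 0), pool now (2, 5, 2)
  T_c: need (1, 4, 1) fits (2, 5, 2); releases (0, 2, 0), pool now (2, 7, 2)
  blocked: T_a wants (1, 3, 3), pool (2, 7, 2) — not enough schema locks
  blocked: T_f wants (3, 1, 0), pool (2, 7, 2) — not enough row locks
Post-grant, the permanently blocked set is T_a and T_f.


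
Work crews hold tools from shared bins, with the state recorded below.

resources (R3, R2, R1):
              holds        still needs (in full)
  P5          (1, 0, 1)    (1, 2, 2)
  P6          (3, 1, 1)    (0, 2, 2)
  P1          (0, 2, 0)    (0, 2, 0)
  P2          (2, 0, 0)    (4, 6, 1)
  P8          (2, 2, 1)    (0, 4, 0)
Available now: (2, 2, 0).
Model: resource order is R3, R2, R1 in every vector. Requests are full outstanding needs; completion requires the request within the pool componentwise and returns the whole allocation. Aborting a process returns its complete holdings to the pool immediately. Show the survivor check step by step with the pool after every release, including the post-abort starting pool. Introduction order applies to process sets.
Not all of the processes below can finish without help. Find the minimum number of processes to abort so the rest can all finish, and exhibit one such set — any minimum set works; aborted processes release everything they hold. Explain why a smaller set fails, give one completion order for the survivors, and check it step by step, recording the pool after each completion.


Abort P6.
Key observation: the returned (3, 1, 1) from P6 is what brings P5 — unrunnable before, under any order — into play at step 4.
Why nothing smaller works: aborting no one leaves the state deadlocked as given.
One survivor order: P1, P8, P2, P5. Verifying each step (post-abort pool first):
  pool = (5, 3, 1)
  P1: need (0, 2, 0) fits (5, 3, 1); releases (0, 2, 0), pool now (5, 5, 1)
  P8: need (0, 4, 0) fits (5, 5, 1); releases (2, 2, 1), pool now (7, 7, 2)
  P2: need (4, 6, 1) fits (7, 7, 2); releases (2, 0, 0), pool now (9, 7, 2)
  P5: need (1, 2, 2) fits (9, 7, 2); releases (1, 0, 1), pool now (10, 7, 3)


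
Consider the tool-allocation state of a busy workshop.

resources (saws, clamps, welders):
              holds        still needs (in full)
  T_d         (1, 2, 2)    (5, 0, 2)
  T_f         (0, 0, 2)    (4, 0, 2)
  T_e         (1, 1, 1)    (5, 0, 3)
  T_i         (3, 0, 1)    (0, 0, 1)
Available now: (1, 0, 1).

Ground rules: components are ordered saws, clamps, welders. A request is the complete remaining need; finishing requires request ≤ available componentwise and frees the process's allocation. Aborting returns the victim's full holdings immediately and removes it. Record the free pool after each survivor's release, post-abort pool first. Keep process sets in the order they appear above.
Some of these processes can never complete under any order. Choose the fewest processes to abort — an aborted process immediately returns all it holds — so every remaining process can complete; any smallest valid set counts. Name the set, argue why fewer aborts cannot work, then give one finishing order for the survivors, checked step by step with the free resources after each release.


Minimum abort set: T_d.
Key observation: T_e had no path to completion before; after the abort of T_d ((1, 2, 2) returned), step 3 is where it fits.
No smaller set exists: with zero aborts the deadlock remains.
One survivor order: T_i, T_f, T_e. Check, step by step (post-abort pool first):
  pool = (2, 2, 3)
  T_i needs (0, 0, 1) <= (2, 2, 3) -> finishes; pool += (3, 0, 1) = (5, 2, 4)
  T_f needs (4, 0, 2) <= (5, 2, 4) -> finishes; pool += (0, 0, 2) = (5, 2, 6)
  T_e needs (5, 0, 3) <= (5, 2, 6) -> finishes; pool += (1, 1, 1) = (6, 3, 7)


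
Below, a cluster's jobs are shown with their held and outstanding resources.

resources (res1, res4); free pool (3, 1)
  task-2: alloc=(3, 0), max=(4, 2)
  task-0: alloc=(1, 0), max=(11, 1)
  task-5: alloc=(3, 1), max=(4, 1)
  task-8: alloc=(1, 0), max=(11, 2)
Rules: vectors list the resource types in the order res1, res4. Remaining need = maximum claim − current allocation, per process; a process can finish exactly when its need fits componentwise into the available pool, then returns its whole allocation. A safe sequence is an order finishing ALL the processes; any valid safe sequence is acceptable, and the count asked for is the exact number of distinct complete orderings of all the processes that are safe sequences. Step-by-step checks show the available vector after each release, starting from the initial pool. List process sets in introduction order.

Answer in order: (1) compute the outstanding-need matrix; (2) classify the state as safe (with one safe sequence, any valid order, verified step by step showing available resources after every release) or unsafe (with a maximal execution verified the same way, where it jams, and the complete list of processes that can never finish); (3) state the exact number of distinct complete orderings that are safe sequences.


(1) Outstanding need per process (order res1, res4):
  task-2: (1, 2)
  task-0: (10, 1)
  task-5: (1, 0)
  task-8: (10, 2)
(2) UNSAFE.
Key observation: after task-5, task-2 complete, (9, 2) is the best the pool ever gets, yet each leftover process wants more res1.
Going as far as possible: task-5, task-2; after that, nothing fits. Verifying each step:
  pool = (3, 1)
  task-5 needs (1, 0) <= (3, 1) -> finishes; pool += (3, 1) = (6, 2)
  task-2 needs (1, 2) <= (6, 2) -> finishes; pool += (3, 0) = (9, 2)
  blocked: task-0 wants (10, 1), pool (9, 2) — not enough res1
  blocked: task-8 wants (10, 2), pool (9, 2) — not enough res1
Processes that can never finish: task-0 and task-8.
(3) The exact count: 0 of the possible complete orderings are safe sequences.


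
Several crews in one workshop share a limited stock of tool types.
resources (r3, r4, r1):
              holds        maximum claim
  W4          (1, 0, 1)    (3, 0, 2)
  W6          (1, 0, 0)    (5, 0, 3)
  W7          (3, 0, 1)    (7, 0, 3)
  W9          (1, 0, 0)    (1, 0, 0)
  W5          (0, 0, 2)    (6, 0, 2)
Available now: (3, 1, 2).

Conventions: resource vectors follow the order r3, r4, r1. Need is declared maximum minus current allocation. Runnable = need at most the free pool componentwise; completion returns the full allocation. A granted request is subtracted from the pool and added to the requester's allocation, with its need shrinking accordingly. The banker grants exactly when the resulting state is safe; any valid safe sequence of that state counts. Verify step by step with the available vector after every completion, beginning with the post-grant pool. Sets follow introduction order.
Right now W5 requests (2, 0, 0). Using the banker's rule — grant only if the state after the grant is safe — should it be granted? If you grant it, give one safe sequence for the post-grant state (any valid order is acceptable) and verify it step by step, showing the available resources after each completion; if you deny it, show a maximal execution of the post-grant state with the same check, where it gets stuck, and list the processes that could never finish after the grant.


DENY — the pretend-granted state is unsafe.
Key observation: r3 is the bottleneck — with W9, W4 done the pool holds (3, 1, 3), short of every remaining need.
After a pretend grant, a maximal execution: W9, W4 — then nothing else fits. Walking it through:
  pool = (1, 1, 2)
  W9 needs (0, 0, 0) <= (1, 1, 2) -> finishes; pool += (1, 0, 0) = (2, 1, 2)
  W4 needs (2, 0, 1) <= (2, 1, 2) -> finishes; pool += (1, 0, 1) = (3, 1, 3)
  blocked: W6 wants (4, 0, 3), pool (3, 1, 3) — not enough r3
  blocked: W7 wants (4, 0, 2), pool (3, 1, 3) — not enough r3
  blocked: W5 wants (4, 0, 0), pool (3, 1, 3) — not enough r3
Post-grant, the permanently blocked set is W6, W7 and W5.


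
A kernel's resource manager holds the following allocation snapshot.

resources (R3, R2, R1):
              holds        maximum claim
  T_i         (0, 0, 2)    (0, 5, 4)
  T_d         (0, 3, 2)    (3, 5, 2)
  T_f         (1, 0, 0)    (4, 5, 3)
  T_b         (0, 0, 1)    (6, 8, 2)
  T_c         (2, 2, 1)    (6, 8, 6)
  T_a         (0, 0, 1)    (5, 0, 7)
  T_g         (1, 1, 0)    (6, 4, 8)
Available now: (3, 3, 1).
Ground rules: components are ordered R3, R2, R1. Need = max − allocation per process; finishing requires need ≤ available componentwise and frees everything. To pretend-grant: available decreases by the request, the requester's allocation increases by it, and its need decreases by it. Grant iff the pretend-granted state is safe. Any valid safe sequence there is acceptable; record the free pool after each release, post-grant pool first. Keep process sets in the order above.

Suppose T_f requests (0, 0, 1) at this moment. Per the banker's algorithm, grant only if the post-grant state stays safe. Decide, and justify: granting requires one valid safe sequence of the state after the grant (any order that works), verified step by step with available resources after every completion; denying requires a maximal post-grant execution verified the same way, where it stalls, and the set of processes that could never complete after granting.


GRANT — the state after the grant stays safe, e.g. via T_d, T_f, T_i, T_c, T_b, T_a, T_g.
Key observation: after the grant the pool drops to (3, 3, 0), which still lets T_d finish first and unwind the rest.
Verifying the post-grant state step by step:
  pool = (3, 3, 0)
  T_d needs (3, 2, 0) <= (3, 3, 0) -> finishes; pool += (0, 3, 2) = (3, 6, 2)
  T_f needs (3, 5, 2) <= (3, 6, 2) -> finishes; pool += (1, 0, 1) = (4, 6, 3)
  T_i needs (0, 5, 2) <= (4, 6, 3) -> finishes; pool += (0, 0, 2) = (4, 6, 5)
  T_c needs (4, 6, 5) <= (4, 6, 5) -> finishes; pool += (2, 2, 1) = (6, 8, 6)
  T_b needs (6, 8, 1) <= (6, 8, 6) -> finishes; pool += (0, 0, 1) = (6, 8, 7)
  T_a needs (5, 0, 6) <= (6, 8, 7) -> finishes; pool += (0, 0, 1) = (6, 8, 8)
  T_g needs (5, 3, 8) <= (6, 8, 8) -> finishes; pool += (1, 1, 0) = (7, 9, 8)
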